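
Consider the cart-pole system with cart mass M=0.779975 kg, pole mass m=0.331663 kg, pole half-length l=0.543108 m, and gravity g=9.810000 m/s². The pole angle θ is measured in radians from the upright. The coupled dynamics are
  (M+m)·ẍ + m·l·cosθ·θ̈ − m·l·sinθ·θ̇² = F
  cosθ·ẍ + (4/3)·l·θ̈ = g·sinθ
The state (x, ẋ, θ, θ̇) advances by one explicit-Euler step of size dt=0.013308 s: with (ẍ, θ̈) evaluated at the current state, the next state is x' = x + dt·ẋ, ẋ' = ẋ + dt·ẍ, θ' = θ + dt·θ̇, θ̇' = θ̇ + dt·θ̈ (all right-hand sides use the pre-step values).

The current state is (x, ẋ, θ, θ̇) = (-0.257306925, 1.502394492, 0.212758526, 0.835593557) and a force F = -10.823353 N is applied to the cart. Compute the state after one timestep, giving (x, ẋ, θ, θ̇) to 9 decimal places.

sinθ=0.211157027, cosθ=0.977452152
temp = (F + m·l·θ̇²·sinθ)/(M+m) = (-10.823353 + 0.026556995)/1.111638 = -9.712510732
θ̈ = (g·sinθ − cosθ·temp)/(l·(4/3 − m·cos²θ/(M+m))) = 20.313297150
ẍ = temp − m·l·θ̈·cosθ/(M+m) = -12.929841923
Euler: x'=-0.257306925+0.013308·1.502394492=-0.237313059, ẋ'=1.502394492+0.013308·-12.929841923=1.330324156
       θ'=0.212758526+0.013308·0.835593557=0.223878605, θ̇'=0.835593557+0.013308·20.313297150=1.105922915

(-0.237313059, 1.330324156, 0.223878605, 1.105922915)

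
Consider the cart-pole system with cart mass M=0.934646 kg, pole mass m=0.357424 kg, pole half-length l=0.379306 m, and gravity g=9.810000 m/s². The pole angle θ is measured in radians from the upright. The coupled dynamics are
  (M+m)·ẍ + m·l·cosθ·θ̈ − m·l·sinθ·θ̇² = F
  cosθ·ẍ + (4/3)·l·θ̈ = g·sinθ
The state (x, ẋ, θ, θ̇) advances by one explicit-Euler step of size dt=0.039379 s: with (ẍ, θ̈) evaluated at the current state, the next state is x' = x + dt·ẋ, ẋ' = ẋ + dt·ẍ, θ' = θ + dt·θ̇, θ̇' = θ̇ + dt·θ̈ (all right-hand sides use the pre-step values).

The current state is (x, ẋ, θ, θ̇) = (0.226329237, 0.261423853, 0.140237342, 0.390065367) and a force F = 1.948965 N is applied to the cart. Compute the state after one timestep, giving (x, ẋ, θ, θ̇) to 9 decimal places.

sinθ=0.139778131, cosθ=0.990182849
temp = (F + m·l·θ̇²·sinθ)/(M+m) = (1.948965 + 0.002883284)/1.292070 = 1.510636640
θ̈ = (g·sinθ − cosθ·temp)/(l·(4/3 − m·cos²θ/(M+m))) = -0.309243120
ẍ = temp − m·l·θ̈·cosθ/(M+m) = 1.542766056
Euler: x'=0.226329237+0.039379·0.261423853=0.236623847, ẋ'=0.261423853+0.039379·1.542766056=0.322176438
       θ'=0.140237342+0.039379·0.390065367=0.155597726, θ̇'=0.390065367+0.039379·-0.309243120=0.377887682

(0.236623847, 0.322176438, 0.155597726, 0.377887682)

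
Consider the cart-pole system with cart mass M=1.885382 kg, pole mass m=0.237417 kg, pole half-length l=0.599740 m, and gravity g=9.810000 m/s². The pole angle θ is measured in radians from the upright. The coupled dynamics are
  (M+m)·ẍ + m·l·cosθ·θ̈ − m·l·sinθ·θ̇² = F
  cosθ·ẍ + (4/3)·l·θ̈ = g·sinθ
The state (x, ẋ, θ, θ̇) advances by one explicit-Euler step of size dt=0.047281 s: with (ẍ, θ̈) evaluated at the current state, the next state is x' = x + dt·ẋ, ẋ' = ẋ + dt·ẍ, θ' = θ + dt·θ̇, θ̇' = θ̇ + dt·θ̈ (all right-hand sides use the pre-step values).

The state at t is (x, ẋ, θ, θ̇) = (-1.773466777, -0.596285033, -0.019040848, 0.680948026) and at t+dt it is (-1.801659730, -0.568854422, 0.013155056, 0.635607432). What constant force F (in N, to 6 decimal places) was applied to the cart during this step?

ẍ = (ẋ'−ẋ)/dt = (-0.568854422−-0.596285033)/0.047281 = 0.580161
θ̈ = (θ̇'−θ̇)/dt = (0.635607432−0.680948026)/0.047281 = -0.958960
sinθ=-0.019040, cosθ=0.999819
F = (M+m)·ẍ + m·l·cosθ·θ̈ − m·l·sinθ·θ̇² = 1.231566 + -0.136520 − -0.001257 = 1.096303

F = 1.096303 N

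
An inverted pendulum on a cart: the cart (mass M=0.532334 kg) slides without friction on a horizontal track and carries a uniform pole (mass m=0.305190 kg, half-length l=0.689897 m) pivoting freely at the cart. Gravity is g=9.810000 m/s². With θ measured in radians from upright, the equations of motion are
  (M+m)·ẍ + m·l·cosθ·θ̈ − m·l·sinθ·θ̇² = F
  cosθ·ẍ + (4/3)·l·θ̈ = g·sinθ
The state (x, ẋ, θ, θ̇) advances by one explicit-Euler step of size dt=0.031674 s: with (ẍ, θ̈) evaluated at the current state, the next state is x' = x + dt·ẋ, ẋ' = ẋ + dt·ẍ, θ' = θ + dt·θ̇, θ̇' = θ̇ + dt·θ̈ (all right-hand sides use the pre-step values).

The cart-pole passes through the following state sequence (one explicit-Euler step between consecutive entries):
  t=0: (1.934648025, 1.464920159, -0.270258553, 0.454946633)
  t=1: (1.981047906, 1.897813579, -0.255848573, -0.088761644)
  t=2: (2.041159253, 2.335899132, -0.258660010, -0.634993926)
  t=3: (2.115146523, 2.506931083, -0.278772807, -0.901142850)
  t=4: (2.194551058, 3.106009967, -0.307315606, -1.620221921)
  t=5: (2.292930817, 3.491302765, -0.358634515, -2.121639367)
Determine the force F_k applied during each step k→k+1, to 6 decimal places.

step 0→1:
  ẍ = (ẋ'−ẋ)/dt = (1.897813579−1.464920159)/0.031674 = 13.667153
  θ̈ = (θ̇'−θ̇)/dt = (-0.088761644−0.454946633)/0.031674 = -17.165760
  sinθ=-0.266981, cosθ=0.963702
  F = (M+m)·ẍ + m·l·cosθ·θ̈ − m·l·sinθ·θ̇² = 11.446569 + -3.483055 − -0.011635 = 7.975149
step 1→2:
  ẍ = (ẋ'−ẋ)/dt = (2.335899132−1.897813579)/0.031674 = 13.831078
  θ̈ = (θ̇'−θ̇)/dt = (-0.634993926−-0.088761644)/0.031674 = -17.245447
  sinθ=-0.253066, cosθ=0.967449
  F = (M+m)·ẍ + m·l·cosθ·θ̈ − m·l·sinθ·θ̇² = 11.583859 + -3.512829 − -0.000420 = 8.071450
step 2→3:
  ẍ = (ẋ'−ẋ)/dt = (2.506931083−2.335899132)/0.031674 = 5.399759
  θ̈ = (θ̇'−θ̇)/dt = (-0.901142850−-0.634993926)/0.031674 = -8.402757
  sinθ=-0.255785, cosθ=0.966734
  F = (M+m)·ẍ + m·l·cosθ·θ̈ − m·l·sinθ·θ̇² = 4.522427 + -1.710343 − -0.021715 = 2.833800
step 3→4:
  ẍ = (ẋ'−ẋ)/dt = (3.106009967−2.506931083)/0.031674 = 18.913900
  θ̈ = (θ̇'−θ̇)/dt = (-1.620221921−-0.901142850)/0.031674 = -22.702503
  sinθ=-0.275176, cosθ=0.961394
  F = (M+m)·ẍ + m·l·cosθ·θ̈ − m·l·sinθ·θ̇² = 15.840846 + -4.595467 − -0.047049 = 11.292428
step 4→5:
  ẍ = (ẋ'−ẋ)/dt = (3.491302765−3.106009967)/0.031674 = 12.164324
  θ̈ = (θ̇'−θ̇)/dt = (-2.121639367−-1.620221921)/0.031674 = -15.830569
  sinθ=-0.302501, cosθ=0.953149
  F = (M+m)·ẍ + m·l·cosθ·θ̈ − m·l·sinθ·θ̇² = 10.187913 + -3.176961 − -0.167198 = 7.178150

F_0 = 7.975149 N
F_1 = 8.071450 N
F_2 = 2.833800 N
F_3 = 11.292428 N
F_4 = 7.178150 N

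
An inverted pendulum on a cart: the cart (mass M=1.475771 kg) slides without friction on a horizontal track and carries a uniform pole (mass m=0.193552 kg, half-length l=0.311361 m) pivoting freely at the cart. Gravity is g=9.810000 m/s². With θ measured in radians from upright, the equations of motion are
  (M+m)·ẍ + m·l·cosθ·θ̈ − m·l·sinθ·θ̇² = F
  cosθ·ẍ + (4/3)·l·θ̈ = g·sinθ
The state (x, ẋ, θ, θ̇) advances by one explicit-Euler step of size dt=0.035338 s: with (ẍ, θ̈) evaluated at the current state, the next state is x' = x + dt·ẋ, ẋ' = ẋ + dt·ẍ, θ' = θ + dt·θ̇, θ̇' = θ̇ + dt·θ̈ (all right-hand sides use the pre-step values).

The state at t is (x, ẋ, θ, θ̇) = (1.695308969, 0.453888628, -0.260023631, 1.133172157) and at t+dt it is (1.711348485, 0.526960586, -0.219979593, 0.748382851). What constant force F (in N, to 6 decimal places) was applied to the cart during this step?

F = 2.837573 N

ẍ = (ẋ'−ẋ)/dt = (0.526960586−0.453888628)/0.035338 = 2.067801
θ̈ = (θ̇'−θ̇)/dt = (0.748382851−1.133172157)/0.035338 = -10.888825
sinθ=-0.257103, cosθ=0.966384
F = (M+m)·ẍ + m·l·cosθ·θ̈ − m·l·sinθ·θ̇² = 3.451828 + -0.634151 − -0.019896 = 2.837573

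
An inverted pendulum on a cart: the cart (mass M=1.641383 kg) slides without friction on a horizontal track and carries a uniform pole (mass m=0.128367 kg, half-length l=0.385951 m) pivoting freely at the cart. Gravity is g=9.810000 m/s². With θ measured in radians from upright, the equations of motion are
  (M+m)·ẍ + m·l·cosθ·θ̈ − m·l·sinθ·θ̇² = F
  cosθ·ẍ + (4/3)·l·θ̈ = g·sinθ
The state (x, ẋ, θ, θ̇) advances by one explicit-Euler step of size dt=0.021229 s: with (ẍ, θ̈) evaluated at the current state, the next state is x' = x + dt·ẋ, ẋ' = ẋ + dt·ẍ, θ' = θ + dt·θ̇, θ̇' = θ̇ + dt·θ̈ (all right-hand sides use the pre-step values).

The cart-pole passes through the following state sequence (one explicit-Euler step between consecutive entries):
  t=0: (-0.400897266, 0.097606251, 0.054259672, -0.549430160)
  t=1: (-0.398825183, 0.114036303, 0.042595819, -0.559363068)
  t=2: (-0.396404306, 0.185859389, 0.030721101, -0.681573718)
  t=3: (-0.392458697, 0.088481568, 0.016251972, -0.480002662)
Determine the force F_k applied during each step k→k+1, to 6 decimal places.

F_0 = 1.345729 N
F_1 = 5.701901 N
F_2 = -7.648387 N

step 0→1:
  ẍ = (ẋ'−ẋ)/dt = (0.114036303−0.097606251)/0.021229 = 0.773944
  θ̈ = (θ̇'−θ̇)/dt = (-0.559363068−-0.549430160)/0.021229 = -0.467893
  sinθ=0.054233, cosθ=0.998528
  F = (M+m)·ẍ + m·l·cosθ·θ̈ − m·l·sinθ·θ̇² = 1.369687 + -0.023147 − 0.000811 = 1.345729
step 1→2:
  ẍ = (ẋ'−ẋ)/dt = (0.185859389−0.114036303)/0.021229 = 3.383253
  θ̈ = (θ̇'−θ̇)/dt = (-0.681573718−-0.559363068)/0.021229 = -5.756778
  sinθ=0.042583, cosθ=0.999093
  F = (M+m)·ẍ + m·l·cosθ·θ̈ − m·l·sinθ·θ̇² = 5.987513 + -0.284952 − 0.000660 = 5.701901
step 2→3:
  ẍ = (ẋ'−ẋ)/dt = (0.088481568−0.185859389)/0.021229 = -4.587019
  θ̈ = (θ̇'−θ̇)/dt = (-0.480002662−-0.681573718)/0.021229 = 9.495080
  sinθ=0.030716, cosθ=0.999528
  F = (M+m)·ẍ + m·l·cosθ·θ̈ − m·l·sinθ·θ̇² = -8.117876 + 0.470196 − 0.000707 = -7.648387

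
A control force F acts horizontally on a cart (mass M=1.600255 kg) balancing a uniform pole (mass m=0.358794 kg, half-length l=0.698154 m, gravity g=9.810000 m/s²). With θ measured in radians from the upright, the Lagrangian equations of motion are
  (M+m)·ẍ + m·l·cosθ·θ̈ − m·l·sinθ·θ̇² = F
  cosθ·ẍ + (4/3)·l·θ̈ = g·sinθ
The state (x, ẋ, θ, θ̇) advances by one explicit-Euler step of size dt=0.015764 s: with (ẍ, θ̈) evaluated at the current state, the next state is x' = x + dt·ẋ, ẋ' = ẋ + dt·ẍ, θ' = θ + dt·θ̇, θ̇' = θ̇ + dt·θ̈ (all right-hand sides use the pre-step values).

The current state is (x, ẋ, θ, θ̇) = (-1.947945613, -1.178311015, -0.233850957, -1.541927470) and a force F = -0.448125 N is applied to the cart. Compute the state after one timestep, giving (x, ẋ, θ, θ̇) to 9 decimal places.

(-1.966520508, -1.178228387, -0.258157902, -1.580510124)

sinθ=-0.231725371, cosθ=0.972781246
temp = (F + m·l·θ̇²·sinθ)/(M+m) = (-0.448125 + -0.138005972)/1.959049 = -0.299191583
θ̈ = (g·sinθ − cosθ·temp)/(l·(4/3 − m·cos²θ/(M+m))) = -2.447516743
ẍ = temp − m·l·θ̈·cosθ/(M+m) = 0.005241583
Euler: x'=-1.947945613+0.015764·-1.178311015=-1.966520508, ẋ'=-1.178311015+0.015764·0.005241583=-1.178228387
       θ'=-0.233850957+0.015764·-1.541927470=-0.258157902, θ̇'=-1.541927470+0.015764·-2.447516743=-1.580510124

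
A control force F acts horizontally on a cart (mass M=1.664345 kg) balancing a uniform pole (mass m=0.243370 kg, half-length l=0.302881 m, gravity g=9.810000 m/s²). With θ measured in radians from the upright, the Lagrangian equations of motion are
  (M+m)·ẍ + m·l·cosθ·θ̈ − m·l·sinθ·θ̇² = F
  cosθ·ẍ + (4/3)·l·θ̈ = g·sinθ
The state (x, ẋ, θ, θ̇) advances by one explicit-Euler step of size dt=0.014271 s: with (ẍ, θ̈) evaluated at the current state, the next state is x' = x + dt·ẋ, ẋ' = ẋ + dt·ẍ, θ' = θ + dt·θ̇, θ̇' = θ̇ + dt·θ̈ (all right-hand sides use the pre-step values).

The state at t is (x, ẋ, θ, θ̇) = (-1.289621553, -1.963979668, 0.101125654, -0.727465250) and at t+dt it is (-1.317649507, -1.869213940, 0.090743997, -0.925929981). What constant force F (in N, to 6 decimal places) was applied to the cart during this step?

ẍ = (ẋ'−ẋ)/dt = (-1.869213940−-1.963979668)/0.014271 = 6.640441
θ̈ = (θ̇'−θ̇)/dt = (-0.925929981−-0.727465250)/0.014271 = -13.906855
sinθ=0.100953, cosθ=0.994891
F = (M+m)·ẍ + m·l·cosθ·θ̈ − m·l·sinθ·θ̇² = 12.668068 + -1.019867 − 0.003938 = 11.644263

F = 11.644263 N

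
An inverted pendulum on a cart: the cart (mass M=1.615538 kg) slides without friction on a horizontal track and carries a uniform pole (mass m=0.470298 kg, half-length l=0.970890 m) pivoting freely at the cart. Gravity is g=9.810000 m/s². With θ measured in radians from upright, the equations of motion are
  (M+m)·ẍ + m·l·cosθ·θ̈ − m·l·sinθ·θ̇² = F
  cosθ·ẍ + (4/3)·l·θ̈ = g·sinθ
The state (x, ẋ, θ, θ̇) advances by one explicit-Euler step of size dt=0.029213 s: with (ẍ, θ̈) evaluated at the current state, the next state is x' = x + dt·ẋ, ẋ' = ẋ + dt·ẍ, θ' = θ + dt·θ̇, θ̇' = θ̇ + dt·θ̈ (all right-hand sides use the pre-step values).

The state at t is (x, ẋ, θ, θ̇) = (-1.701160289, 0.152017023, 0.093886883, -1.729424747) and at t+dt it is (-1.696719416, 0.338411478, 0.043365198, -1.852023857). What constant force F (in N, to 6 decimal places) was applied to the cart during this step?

F = 11.272891 N

ẍ = (ẋ'−ẋ)/dt = (0.338411478−0.152017023)/0.029213 = 6.380531
θ̈ = (θ̇'−θ̇)/dt = (-1.852023857−-1.729424747)/0.029213 = -4.196731
sinθ=0.093749, cosθ=0.995596
F = (M+m)·ẍ + m·l·cosθ·θ̈ − m·l·sinθ·θ̇² = 13.308741 + -1.907820 − 0.128030 = 11.272891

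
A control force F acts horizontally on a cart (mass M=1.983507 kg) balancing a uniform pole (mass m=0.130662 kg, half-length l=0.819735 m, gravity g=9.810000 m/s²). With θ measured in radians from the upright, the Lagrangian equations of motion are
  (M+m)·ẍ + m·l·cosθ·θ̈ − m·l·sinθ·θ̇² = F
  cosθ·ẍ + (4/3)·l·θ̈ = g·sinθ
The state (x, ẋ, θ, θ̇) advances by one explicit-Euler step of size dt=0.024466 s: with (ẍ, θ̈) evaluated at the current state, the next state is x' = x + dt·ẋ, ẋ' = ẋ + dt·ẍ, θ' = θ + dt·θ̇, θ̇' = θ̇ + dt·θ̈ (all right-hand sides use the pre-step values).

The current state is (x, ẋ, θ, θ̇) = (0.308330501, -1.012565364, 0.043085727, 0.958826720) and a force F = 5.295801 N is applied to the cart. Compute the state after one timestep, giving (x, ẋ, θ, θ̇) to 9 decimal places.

sinθ=0.043072398, cosθ=0.999071954
temp = (F + m·l·θ̇²·sinθ)/(M+m) = (5.295801 + 0.004241330)/2.114169 = 2.506915166
θ̈ = (g·sinθ − cosθ·temp)/(l·(4/3 − m·cos²θ/(M+m))) = -1.997337527
ẍ = temp − m·l·θ̈·cosθ/(M+m) = 2.608010546
Euler: x'=0.308330501+0.024466·-1.012565364=0.283557077, ẋ'=-1.012565364+0.024466·2.608010546=-0.948757778
       θ'=0.043085727+0.024466·0.958826720=0.066544382, θ̇'=0.958826720+0.024466·-1.997337527=0.909959860

(0.283557077, -0.948757778, 0.066544382, 0.909959860)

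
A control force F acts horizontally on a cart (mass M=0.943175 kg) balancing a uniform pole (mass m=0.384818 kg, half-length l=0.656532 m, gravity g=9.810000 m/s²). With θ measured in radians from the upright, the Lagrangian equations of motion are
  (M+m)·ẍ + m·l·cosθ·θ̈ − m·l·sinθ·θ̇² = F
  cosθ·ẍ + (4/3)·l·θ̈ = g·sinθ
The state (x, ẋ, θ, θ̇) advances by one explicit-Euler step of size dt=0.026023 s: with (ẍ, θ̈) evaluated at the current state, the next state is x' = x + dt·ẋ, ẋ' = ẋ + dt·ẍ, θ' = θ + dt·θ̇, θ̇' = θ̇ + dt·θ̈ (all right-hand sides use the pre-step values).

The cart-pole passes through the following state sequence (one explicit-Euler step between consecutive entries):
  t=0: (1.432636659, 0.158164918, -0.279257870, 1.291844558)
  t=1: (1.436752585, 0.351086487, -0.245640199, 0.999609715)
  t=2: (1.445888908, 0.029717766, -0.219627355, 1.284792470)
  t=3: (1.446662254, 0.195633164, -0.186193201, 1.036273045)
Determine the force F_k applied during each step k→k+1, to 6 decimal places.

step 0→1:
  ẍ = (ẋ'−ẋ)/dt = (0.351086487−0.158164918)/0.026023 = 7.413502
  θ̈ = (θ̇'−θ̇)/dt = (0.999609715−1.291844558)/0.026023 = -11.229868
  sinθ=-0.275642, cosθ=0.961260
  F = (M+m)·ẍ + m·l·cosθ·θ̈ − m·l·sinθ·θ̇² = 9.845079 + -2.727262 − -0.116219 = 7.234036
step 1→2:
  ẍ = (ẋ'−ẋ)/dt = (0.029717766−0.351086487)/0.026023 = -12.349411
  θ̈ = (θ̇'−θ̇)/dt = (1.284792470−0.999609715)/0.026023 = 10.958873
  sinθ=-0.243177, cosθ=0.969982
  F = (M+m)·ẍ + m·l·cosθ·θ̈ − m·l·sinθ·θ̇² = -16.399931 + 2.685597 − -0.061390 = -13.652945
step 2→3:
  ẍ = (ẋ'−ẋ)/dt = (0.195633164−0.029717766)/0.026023 = 6.375721
  θ̈ = (θ̇'−θ̇)/dt = (1.036273045−1.284792470)/0.026023 = -9.549991
  sinθ=-0.217866, cosθ=0.975979
  F = (M+m)·ẍ + m·l·cosθ·θ̈ − m·l·sinθ·θ̇² = 8.466913 + -2.354803 − -0.090859 = 6.202969

F_0 = 7.234036 N
F_1 = -13.652945 N
F_2 = 6.202969 N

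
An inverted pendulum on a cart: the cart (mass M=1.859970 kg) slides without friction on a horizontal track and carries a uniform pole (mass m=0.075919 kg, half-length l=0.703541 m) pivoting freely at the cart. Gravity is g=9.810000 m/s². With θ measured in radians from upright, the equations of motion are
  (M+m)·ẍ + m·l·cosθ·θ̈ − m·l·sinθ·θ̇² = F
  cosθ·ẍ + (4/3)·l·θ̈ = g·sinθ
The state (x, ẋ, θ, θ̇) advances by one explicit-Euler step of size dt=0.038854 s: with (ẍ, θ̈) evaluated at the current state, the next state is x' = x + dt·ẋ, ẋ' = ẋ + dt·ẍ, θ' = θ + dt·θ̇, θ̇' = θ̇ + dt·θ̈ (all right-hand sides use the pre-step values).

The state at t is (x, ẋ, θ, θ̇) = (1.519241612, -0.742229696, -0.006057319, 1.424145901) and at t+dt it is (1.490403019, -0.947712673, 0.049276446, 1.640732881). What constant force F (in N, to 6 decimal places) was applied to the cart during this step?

ẍ = (ẋ'−ẋ)/dt = (-0.947712673−-0.742229696)/0.038854 = -5.288593
θ̈ = (θ̇'−θ̇)/dt = (1.640732881−1.424145901)/0.038854 = 5.574381
sinθ=-0.006057, cosθ=0.999982
F = (M+m)·ẍ + m·l·cosθ·θ̈ − m·l·sinθ·θ̇² = -10.238128 + 0.297734 − -0.000656 = -9.939738

F = -9.939738 N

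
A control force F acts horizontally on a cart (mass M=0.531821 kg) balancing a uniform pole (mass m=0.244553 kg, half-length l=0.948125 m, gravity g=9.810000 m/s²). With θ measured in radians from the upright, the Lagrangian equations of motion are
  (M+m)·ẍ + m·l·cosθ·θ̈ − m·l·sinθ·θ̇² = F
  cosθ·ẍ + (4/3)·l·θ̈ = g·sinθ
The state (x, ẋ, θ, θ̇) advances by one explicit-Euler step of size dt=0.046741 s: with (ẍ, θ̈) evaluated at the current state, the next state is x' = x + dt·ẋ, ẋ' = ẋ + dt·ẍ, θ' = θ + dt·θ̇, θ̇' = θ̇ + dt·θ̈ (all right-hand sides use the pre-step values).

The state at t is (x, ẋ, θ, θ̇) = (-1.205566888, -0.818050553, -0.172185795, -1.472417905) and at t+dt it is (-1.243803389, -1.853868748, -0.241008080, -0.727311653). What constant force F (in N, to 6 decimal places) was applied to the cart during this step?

F = -13.477373 N

ẍ = (ẋ'−ẋ)/dt = (-1.853868748−-0.818050553)/0.046741 = -22.160805
θ̈ = (θ̇'−θ̇)/dt = (-0.727311653−-1.472417905)/0.046741 = 15.941171
sinθ=-0.171336, cosθ=0.985213
F = (M+m)·ẍ + m·l·cosθ·θ̈ − m·l·sinθ·θ̇² = -17.205073 + 3.641571 − -0.086129 = -13.477373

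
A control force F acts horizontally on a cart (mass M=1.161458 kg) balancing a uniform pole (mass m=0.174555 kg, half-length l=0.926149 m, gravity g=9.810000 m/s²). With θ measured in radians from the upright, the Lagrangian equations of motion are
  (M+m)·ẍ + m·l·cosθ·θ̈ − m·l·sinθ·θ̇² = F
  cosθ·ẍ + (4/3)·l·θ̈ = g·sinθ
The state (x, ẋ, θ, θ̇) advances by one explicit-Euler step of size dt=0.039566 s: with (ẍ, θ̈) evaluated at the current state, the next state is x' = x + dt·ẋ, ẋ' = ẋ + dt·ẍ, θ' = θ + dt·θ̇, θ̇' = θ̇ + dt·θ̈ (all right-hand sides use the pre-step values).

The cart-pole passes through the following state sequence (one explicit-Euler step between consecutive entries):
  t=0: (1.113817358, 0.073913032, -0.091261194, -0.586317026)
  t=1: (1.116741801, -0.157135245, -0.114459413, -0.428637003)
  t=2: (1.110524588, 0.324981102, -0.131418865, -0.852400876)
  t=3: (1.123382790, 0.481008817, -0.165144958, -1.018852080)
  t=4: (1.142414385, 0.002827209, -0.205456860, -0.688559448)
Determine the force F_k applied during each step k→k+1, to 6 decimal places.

F_0 = -7.155083 N
F_1 = 14.562727 N
F_2 = 4.609689 N
F_3 = -14.787832 N

step 0→1:
  ẍ = (ẋ'−ẋ)/dt = (-0.157135245−0.073913032)/0.039566 = -5.839566
  θ̈ = (θ̇'−θ̇)/dt = (-0.428637003−-0.586317026)/0.039566 = 3.985240
  sinθ=-0.091135, cosθ=0.995839
  F = (M+m)·ẍ + m·l·cosθ·θ̈ − m·l·sinθ·θ̇² = -7.801736 + 0.641589 − -0.005065 = -7.155083
step 1→2:
  ẍ = (ẋ'−ẋ)/dt = (0.324981102−-0.157135245)/0.039566 = 12.185117
  θ̈ = (θ̇'−θ̇)/dt = (-0.852400876−-0.428637003)/0.039566 = -10.710304
  sinθ=-0.114210, cosθ=0.993457
  F = (M+m)·ẍ + m·l·cosθ·θ̈ − m·l·sinθ·θ̇² = 16.279475 + -1.720140 − -0.003392 = 14.562727
step 2→3:
  ẍ = (ẋ'−ẋ)/dt = (0.481008817−0.324981102)/0.039566 = 3.943480
  θ̈ = (θ̇'−θ̇)/dt = (-1.018852080−-0.852400876)/0.039566 = -4.206925
  sinθ=-0.131041, cosθ=0.991377
  F = (M+m)·ẍ + m·l·cosθ·θ̈ − m·l·sinθ·θ̇² = 5.268540 + -0.674244 − -0.015392 = 4.609689
step 3→4:
  ẍ = (ẋ'−ẋ)/dt = (0.002827209−0.481008817)/0.039566 = -12.085670
  θ̈ = (θ̇'−θ̇)/dt = (-0.688559448−-1.018852080)/0.039566 = 8.347890
  sinθ=-0.164395, cosθ=0.986395
  F = (M+m)·ẍ + m·l·cosθ·θ̈ − m·l·sinθ·θ̇² = -16.146612 + 1.331192 − -0.027588 = -14.787832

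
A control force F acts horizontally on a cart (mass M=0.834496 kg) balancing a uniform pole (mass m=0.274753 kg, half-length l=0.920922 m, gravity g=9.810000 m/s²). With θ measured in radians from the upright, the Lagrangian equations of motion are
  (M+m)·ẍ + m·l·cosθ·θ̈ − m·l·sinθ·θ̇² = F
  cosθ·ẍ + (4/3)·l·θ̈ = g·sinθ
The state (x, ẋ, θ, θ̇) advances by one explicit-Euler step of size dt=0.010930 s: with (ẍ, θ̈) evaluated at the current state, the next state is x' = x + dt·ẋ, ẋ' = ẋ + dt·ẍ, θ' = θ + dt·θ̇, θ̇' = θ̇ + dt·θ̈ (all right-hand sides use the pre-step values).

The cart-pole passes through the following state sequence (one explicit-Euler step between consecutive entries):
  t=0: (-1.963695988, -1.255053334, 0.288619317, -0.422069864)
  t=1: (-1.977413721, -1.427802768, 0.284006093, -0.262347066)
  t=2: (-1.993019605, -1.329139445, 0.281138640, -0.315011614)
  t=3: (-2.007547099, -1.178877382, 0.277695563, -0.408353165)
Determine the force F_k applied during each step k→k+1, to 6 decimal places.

step 0→1:
  ẍ = (ẋ'−ẋ)/dt = (-1.427802768−-1.255053334)/0.010930 = -15.805072
  θ̈ = (θ̇'−θ̇)/dt = (-0.262347066−-0.422069864)/0.010930 = 14.613248
  sinθ=0.284629, cosθ=0.958638
  F = (M+m)·ẍ + m·l·cosθ·θ̈ − m·l·sinθ·θ̇² = -17.531760 + 3.544595 − 0.012830 = -13.999995
step 1→2:
  ẍ = (ẋ'−ẋ)/dt = (-1.329139445−-1.427802768)/0.010930 = 9.026837
  θ̈ = (θ̇'−θ̇)/dt = (-0.315011614−-0.262347066)/0.010930 = -4.818348
  sinθ=0.280203, cosθ=0.959941
  F = (M+m)·ẍ + m·l·cosθ·θ̈ − m·l·sinθ·θ̇² = 10.013009 + -1.170329 − 0.004880 = 8.837801
step 2→3:
  ẍ = (ẋ'−ẋ)/dt = (-1.178877382−-1.329139445)/0.010930 = 13.747673
  θ̈ = (θ̇'−θ̇)/dt = (-0.408353165−-0.315011614)/0.010930 = -8.539941
  sinθ=0.277450, cosθ=0.960740
  F = (M+m)·ẍ + m·l·cosθ·θ̈ − m·l·sinθ·θ̇² = 15.249592 + -2.075994 − 0.006966 = 13.166632

F_0 = -13.999995 N
F_1 = 8.837801 N
F_2 = 13.166632 N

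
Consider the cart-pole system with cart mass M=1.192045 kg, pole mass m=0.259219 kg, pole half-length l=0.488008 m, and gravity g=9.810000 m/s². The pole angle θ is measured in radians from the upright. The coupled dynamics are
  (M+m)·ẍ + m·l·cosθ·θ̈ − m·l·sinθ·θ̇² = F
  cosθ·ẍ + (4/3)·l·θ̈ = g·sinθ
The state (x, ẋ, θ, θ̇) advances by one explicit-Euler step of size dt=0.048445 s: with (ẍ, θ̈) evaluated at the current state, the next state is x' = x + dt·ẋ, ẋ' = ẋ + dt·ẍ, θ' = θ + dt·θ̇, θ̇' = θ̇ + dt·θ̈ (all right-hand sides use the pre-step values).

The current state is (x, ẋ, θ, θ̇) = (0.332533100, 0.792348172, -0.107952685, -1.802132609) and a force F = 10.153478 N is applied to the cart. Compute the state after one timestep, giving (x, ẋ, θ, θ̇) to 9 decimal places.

(0.370918407, 1.189167436, -0.195256999, -2.487132217)

sinθ=-0.107743131, cosθ=0.994178765
temp = (F + m·l·θ̇²·sinθ)/(M+m) = (10.153478 + -0.044264632)/1.451264 = 6.965799033
θ̈ = (g·sinθ − cosθ·temp)/(l·(4/3 − m·cos²θ/(M+m))) = -14.139738018
ẍ = temp − m·l·θ̈·cosθ/(M+m) = 8.191129398
Euler: x'=0.332533100+0.048445·0.792348172=0.370918407, ẋ'=0.792348172+0.048445·8.191129398=1.189167436
       θ'=-0.107952685+0.048445·-1.802132609=-0.195256999, θ̇'=-1.802132609+0.048445·-14.139738018=-2.487132217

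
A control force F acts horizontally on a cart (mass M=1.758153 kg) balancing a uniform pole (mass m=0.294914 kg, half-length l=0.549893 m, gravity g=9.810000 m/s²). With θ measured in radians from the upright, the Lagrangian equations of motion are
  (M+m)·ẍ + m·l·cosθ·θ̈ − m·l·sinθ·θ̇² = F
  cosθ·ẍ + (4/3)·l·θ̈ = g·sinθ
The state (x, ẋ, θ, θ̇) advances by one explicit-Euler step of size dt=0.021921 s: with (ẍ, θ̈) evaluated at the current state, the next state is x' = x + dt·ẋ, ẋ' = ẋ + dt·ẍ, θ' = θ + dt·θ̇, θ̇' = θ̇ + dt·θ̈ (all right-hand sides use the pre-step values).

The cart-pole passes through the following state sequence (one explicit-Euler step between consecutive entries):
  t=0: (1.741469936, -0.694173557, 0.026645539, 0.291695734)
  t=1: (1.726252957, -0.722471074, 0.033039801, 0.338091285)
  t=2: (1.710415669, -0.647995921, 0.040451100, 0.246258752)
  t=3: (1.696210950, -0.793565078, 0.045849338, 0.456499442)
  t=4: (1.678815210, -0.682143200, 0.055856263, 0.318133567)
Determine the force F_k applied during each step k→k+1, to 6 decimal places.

step 0→1:
  ẍ = (ẋ'−ẋ)/dt = (-0.722471074−-0.694173557)/0.021921 = -1.290886
  θ̈ = (θ̇'−θ̇)/dt = (0.338091285−0.291695734)/0.021921 = 2.116489
  sinθ=0.026642, cosθ=0.999645
  F = (M+m)·ẍ + m·l·cosθ·θ̈ − m·l·sinθ·θ̇² = -2.650276 + 0.343112 − 0.000368 = -2.307532
step 1→2:
  ẍ = (ẋ'−ẋ)/dt = (-0.647995921−-0.722471074)/0.021921 = 3.397434
  θ̈ = (θ̇'−θ̇)/dt = (0.246258752−0.338091285)/0.021921 = -4.189249
  sinθ=0.033034, cosθ=0.999454
  F = (M+m)·ẍ + m·l·cosθ·θ̈ − m·l·sinθ·θ̇² = 6.975160 + -0.679005 − 0.000612 = 6.295543
step 2→3:
  ẍ = (ẋ'−ẋ)/dt = (-0.793565078−-0.647995921)/0.021921 = -6.640626
  θ̈ = (θ̇'−θ̇)/dt = (0.456499442−0.246258752)/0.021921 = 9.590835
  sinθ=0.040440, cosθ=0.999182
  F = (M+m)·ẍ + m·l·cosθ·θ̈ − m·l·sinθ·θ̇² = -13.633650 + 1.554084 − 0.000398 = -12.079963
step 3→4:
  ẍ = (ẋ'−ẋ)/dt = (-0.682143200−-0.793565078)/0.021921 = 5.082883
  θ̈ = (θ̇'−θ̇)/dt = (0.318133567−0.456499442)/0.021921 = -6.312024
  sinθ=0.045833, cosθ=0.998949
  F = (M+m)·ẍ + m·l·cosθ·θ̈ − m·l·sinθ·θ̇² = 10.435499 + -1.022552 − 0.001549 = 9.411398

F_0 = -2.307532 N
F_1 = 6.295543 N
F_2 = -12.079963 N
F_3 = 9.411398 N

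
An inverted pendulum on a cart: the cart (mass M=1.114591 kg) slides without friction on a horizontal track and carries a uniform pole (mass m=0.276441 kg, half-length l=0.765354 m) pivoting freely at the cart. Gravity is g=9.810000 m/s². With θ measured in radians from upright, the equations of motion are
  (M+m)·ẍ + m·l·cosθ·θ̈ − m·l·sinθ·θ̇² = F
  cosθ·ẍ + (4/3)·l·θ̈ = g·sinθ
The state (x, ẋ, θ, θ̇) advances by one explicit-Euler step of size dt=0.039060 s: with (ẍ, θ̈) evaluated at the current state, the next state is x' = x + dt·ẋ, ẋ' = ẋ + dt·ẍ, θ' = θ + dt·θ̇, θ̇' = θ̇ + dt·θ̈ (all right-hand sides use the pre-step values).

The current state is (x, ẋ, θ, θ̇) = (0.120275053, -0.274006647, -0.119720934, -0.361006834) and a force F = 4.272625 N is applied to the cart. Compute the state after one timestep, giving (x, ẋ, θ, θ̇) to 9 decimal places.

(0.109572353, -0.125538804, -0.133821861, -0.550301692)

sinθ=-0.119435143, cosθ=0.992842005
temp = (F + m·l·θ̇²·sinθ)/(M+m) = (4.272625 + -0.003293273)/1.391032 = 3.069182971
θ̈ = (g·sinθ − cosθ·temp)/(l·(4/3 − m·cos²θ/(M+m))) = -4.846258523
ẍ = temp − m·l·θ̈·cosθ/(M+m) = 3.801020053
Euler: x'=0.120275053+0.039060·-0.274006647=0.109572353, ẋ'=-0.274006647+0.039060·3.801020053=-0.125538804
       θ'=-0.119720934+0.039060·-0.361006834=-0.133821861, θ̇'=-0.361006834+0.039060·-4.846258523=-0.550301692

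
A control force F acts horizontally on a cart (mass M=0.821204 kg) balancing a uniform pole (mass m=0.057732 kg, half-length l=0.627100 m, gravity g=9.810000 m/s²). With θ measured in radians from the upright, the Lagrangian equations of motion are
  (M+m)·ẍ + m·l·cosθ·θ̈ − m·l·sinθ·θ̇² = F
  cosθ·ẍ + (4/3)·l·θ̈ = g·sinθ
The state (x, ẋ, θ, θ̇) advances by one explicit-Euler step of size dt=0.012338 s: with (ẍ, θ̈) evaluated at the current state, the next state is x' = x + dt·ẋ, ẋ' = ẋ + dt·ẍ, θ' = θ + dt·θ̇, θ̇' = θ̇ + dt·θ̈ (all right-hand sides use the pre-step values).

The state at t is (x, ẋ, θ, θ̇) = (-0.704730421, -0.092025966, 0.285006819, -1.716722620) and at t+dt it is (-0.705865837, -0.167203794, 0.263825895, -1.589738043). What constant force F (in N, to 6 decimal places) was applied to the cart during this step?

F = -5.027944 N

ẍ = (ẋ'−ẋ)/dt = (-0.167203794−-0.092025966)/0.012338 = -6.093194
θ̈ = (θ̇'−θ̇)/dt = (-1.589738043−-1.716722620)/0.012338 = 10.292152
sinθ=0.281164, cosθ=0.959660
F = (M+m)·ẍ + m·l·cosθ·θ̈ − m·l·sinθ·θ̇² = -5.355528 + 0.357583 − 0.029999 = -5.027944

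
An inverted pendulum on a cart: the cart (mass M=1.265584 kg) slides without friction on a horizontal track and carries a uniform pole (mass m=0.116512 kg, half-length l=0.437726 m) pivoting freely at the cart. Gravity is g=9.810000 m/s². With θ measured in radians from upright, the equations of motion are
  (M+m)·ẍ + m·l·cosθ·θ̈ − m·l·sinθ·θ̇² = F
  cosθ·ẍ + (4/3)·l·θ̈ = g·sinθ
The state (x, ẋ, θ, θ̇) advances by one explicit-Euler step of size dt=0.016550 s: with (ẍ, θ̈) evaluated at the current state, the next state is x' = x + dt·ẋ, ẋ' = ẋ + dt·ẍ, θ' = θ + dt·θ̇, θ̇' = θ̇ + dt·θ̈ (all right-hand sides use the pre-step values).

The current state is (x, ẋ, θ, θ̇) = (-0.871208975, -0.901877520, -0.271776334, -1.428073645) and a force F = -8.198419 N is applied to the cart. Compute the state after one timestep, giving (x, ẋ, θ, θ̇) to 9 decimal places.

(-0.886135048, -1.003704050, -0.295410953, -1.334683289)

sinθ=-0.268442994, cosθ=0.963295572
temp = (F + m·l·θ̇²·sinθ)/(M+m) = (-8.198419 + -0.027920699)/1.382096 = -5.952075470
θ̈ = (g·sinθ − cosθ·temp)/(l·(4/3 − m·cos²θ/(M+m))) = 5.642921804
ẍ = temp − m·l·θ̈·cosθ/(M+m) = -6.152660440
Euler: x'=-0.871208975+0.016550·-0.901877520=-0.886135048, ẋ'=-0.901877520+0.016550·-6.152660440=-1.003704050
       θ'=-0.271776334+0.016550·-1.428073645=-0.295410953, θ̇'=-1.428073645+0.016550·5.642921804=-1.334683289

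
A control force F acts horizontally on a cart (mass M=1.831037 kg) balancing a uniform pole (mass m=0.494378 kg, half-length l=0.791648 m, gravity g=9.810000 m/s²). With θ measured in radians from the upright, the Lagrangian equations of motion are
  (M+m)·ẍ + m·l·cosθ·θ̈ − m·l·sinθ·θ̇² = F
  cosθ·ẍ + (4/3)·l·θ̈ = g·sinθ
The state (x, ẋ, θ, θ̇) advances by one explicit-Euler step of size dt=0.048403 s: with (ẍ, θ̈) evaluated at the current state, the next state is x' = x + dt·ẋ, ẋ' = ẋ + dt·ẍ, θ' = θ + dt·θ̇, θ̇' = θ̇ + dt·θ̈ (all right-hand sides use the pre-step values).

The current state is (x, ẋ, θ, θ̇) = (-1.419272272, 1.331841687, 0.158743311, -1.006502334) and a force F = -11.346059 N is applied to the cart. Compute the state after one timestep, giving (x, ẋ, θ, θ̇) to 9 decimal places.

(-1.354807139, 1.039753577, 0.110025579, -0.662148475)

sinθ=0.158077443, cosθ=0.987426717
temp = (F + m·l·θ̇²·sinθ)/(M+m) = (-11.346059 + 0.062674479)/2.325415 = -4.852202519
θ̈ = (g·sinθ − cosθ·temp)/(l·(4/3 − m·cos²θ/(M+m))) = 7.114308189
ẍ = temp − m·l·θ̈·cosθ/(M+m) = -6.034504274
Euler: x'=-1.419272272+0.048403·1.331841687=-1.354807139, ẋ'=1.331841687+0.048403·-6.034504274=1.039753577
       θ'=0.158743311+0.048403·-1.006502334=0.110025579, θ̇'=-1.006502334+0.048403·7.114308189=-0.662148475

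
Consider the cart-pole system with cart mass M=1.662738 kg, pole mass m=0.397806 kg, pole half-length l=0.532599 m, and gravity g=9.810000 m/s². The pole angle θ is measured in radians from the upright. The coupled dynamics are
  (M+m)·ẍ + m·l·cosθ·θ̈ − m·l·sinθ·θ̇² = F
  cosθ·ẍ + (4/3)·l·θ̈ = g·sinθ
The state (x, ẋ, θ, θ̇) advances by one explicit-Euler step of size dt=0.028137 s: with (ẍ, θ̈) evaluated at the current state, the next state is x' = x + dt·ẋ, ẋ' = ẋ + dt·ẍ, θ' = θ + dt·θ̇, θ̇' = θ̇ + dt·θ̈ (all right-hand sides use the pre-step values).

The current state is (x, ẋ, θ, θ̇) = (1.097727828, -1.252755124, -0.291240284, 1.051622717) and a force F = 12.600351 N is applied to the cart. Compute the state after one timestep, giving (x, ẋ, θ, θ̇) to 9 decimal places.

sinθ=-0.287140499, cosθ=0.957888477
temp = (F + m·l·θ̇²·sinθ)/(M+m) = (12.600351 + -0.067280010)/2.060544 = 6.082408815
θ̈ = (g·sinθ − cosθ·temp)/(l·(4/3 − m·cos²θ/(M+m))) = -14.035892326
ẍ = temp − m·l·θ̈·cosθ/(M+m) = 7.464843940
Euler: x'=1.097727828+0.028137·-1.252755124=1.062479057, ẋ'=-1.252755124+0.028137·7.464843940=-1.042716810
       θ'=-0.291240284+0.028137·1.051622717=-0.261650776, θ̇'=1.051622717+0.028137·-14.035892326=0.656694815

(1.062479057, -1.042716810, -0.261650776, 0.656694815)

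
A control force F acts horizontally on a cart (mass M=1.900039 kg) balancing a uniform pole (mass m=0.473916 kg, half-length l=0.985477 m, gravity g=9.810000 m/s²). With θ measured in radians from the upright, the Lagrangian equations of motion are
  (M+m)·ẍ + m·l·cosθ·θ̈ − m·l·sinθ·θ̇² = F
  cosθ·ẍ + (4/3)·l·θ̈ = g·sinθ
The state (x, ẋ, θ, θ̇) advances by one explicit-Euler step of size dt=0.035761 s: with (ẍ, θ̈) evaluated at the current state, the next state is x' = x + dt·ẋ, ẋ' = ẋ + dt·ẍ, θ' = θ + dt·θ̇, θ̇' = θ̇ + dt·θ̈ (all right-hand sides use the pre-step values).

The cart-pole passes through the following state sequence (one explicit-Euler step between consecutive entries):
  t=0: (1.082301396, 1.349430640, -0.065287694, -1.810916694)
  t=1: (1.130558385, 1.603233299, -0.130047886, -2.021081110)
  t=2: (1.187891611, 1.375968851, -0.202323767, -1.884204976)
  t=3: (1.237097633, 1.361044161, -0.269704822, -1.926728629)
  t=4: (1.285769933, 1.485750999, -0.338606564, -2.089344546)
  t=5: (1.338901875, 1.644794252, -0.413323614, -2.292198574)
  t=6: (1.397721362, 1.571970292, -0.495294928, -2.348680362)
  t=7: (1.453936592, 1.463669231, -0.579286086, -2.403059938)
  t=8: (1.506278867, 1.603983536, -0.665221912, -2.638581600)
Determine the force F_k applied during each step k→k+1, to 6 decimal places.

F_0 = 14.209468 N
F_1 = -13.066819 N
F_2 = -1.201600 N
F_3 = 6.693517 N
F_4 = 8.736322 N
F_5 = -4.524255 N
F_6 = -6.589802 N
F_7 = 8.216949 N

step 0→1:
  ẍ = (ẋ'−ẋ)/dt = (1.603233299−1.349430640)/0.035761 = 7.097191
  θ̈ = (θ̇'−θ̇)/dt = (-2.021081110−-1.810916694)/0.035761 = -5.876917
  sinθ=-0.065241, cosθ=0.997870
  F = (M+m)·ẍ + m·l·cosθ·θ̈ − m·l·sinθ·θ̇² = 16.848413 + -2.738868 − -0.099923 = 14.209468
step 1→2:
  ẍ = (ẋ'−ẋ)/dt = (1.375968851−1.603233299)/0.035761 = -6.355092
  θ̈ = (θ̇'−θ̇)/dt = (-1.884204976−-2.021081110)/0.035761 = 3.827525
  sinθ=-0.129682, cosθ=0.991556
  F = (M+m)·ẍ + m·l·cosθ·θ̈ − m·l·sinθ·θ̇² = -15.086703 + 1.772487 − -0.247397 = -13.066819
step 2→3:
  ẍ = (ẋ'−ẋ)/dt = (1.361044161−1.375968851)/0.035761 = -0.417345
  θ̈ = (θ̇'−θ̇)/dt = (-1.926728629−-1.884204976)/0.035761 = -1.189107
  sinθ=-0.200946, cosθ=0.979602
  F = (M+m)·ẍ + m·l·cosθ·θ̈ − m·l·sinθ·θ̇² = -0.990759 + -0.544025 − -0.333184 = -1.201600
step 3→4:
  ẍ = (ẋ'−ẋ)/dt = (1.485750999−1.361044161)/0.035761 = 3.487230
  θ̈ = (θ̇'−θ̇)/dt = (-2.089344546−-1.926728629)/0.035761 = -4.547298
  sinθ=-0.266447, cosθ=0.963850
  F = (M+m)·ẍ + m·l·cosθ·θ̈ − m·l·sinθ·θ̇² = 8.278527 + -2.046966 − -0.461955 = 6.693517
step 4→5:
  ẍ = (ẋ'−ẋ)/dt = (1.644794252−1.485750999)/0.035761 = 4.447394
  θ̈ = (θ̇'−θ̇)/dt = (-2.292198574−-2.089344546)/0.035761 = -5.672493
  sinθ=-0.332173, cosθ=0.943218
  F = (M+m)·ẍ + m·l·cosθ·θ̈ − m·l·sinθ·θ̇² = 10.557913 + -2.498815 − -0.677224 = 8.736322
step 5→6:
  ẍ = (ẋ'−ẋ)/dt = (1.571970292−1.644794252)/0.035761 = -2.036407
  θ̈ = (θ̇'−θ̇)/dt = (-2.348680362−-2.292198574)/0.035761 = -1.579424
  sinθ=-0.401655, cosθ=0.915791
  F = (M+m)·ẍ + m·l·cosθ·θ̈ − m·l·sinθ·θ̇² = -4.834339 + -0.675527 − -0.985612 = -4.524255
step 6→7:
  ẍ = (ẋ'−ẋ)/dt = (1.463669231−1.571970292)/0.035761 = -3.028468
  θ̈ = (θ̇'−θ̇)/dt = (-2.403059938−-2.348680362)/0.035761 = -1.520639
  sinθ=-0.475291, cosθ=0.879829
  F = (M+m)·ẍ + m·l·cosθ·θ̈ − m·l·sinθ·θ̇² = -7.189448 + -0.624845 − -1.224491 = -6.589802
step 7→8:
  ẍ = (ẋ'−ẋ)/dt = (1.603983536−1.463669231)/0.035761 = 3.923668
  θ̈ = (θ̇'−θ̇)/dt = (-2.638581600−-2.403059938)/0.035761 = -6.585992
  sinθ=-0.547427, cosθ=0.836854
  F = (M+m)·ẍ + m·l·cosθ·θ̈ − m·l·sinθ·θ̇² = 9.314612 + -2.574060 − -1.476396 = 8.216949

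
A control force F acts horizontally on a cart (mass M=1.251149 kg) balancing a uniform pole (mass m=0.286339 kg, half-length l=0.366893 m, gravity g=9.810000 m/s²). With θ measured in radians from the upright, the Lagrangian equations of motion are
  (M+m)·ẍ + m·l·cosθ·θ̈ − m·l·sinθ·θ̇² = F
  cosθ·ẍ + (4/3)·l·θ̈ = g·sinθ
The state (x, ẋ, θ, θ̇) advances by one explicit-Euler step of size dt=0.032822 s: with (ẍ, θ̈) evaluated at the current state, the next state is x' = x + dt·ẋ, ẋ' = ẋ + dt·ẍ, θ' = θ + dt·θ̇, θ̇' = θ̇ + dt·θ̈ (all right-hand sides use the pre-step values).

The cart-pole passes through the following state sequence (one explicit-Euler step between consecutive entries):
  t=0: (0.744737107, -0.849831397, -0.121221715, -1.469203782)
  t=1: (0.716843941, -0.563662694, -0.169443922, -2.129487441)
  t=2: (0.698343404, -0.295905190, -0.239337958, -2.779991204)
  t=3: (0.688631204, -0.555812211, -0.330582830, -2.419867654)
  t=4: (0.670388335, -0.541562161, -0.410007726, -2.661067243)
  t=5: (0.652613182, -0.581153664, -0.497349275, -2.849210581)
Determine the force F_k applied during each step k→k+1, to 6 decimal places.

step 0→1:
  ẍ = (ẋ'−ẋ)/dt = (-0.563662694−-0.849831397)/0.032822 = 8.718808
  θ̈ = (θ̇'−θ̇)/dt = (-2.129487441−-1.469203782)/0.032822 = -20.117106
  sinθ=-0.120925, cosθ=0.992662
  F = (M+m)·ẍ + m·l·cosθ·θ̈ − m·l·sinθ·θ̇² = 13.405062 + -2.097909 − -0.027422 = 11.334575
step 1→2:
  ẍ = (ẋ'−ẋ)/dt = (-0.295905190−-0.563662694)/0.032822 = 8.157867
  θ̈ = (θ̇'−θ̇)/dt = (-2.779991204−-2.129487441)/0.032822 = -19.819138
  sinθ=-0.168634, cosθ=0.985679
  F = (M+m)·ẍ + m·l·cosθ·θ̈ − m·l·sinθ·θ̇² = 12.542622 + -2.052296 − -0.080337 = 10.570663
step 2→3:
  ẍ = (ẋ'−ẋ)/dt = (-0.555812211−-0.295905190)/0.032822 = -7.918683
  θ̈ = (θ̇'−θ̇)/dt = (-2.419867654−-2.779991204)/0.032822 = 10.972017
  sinθ=-0.237060, cosθ=0.971495
  F = (M+m)·ẍ + m·l·cosθ·θ̈ − m·l·sinθ·θ̇² = -12.174880 + 1.119817 − -0.192470 = -10.862593
step 3→4:
  ẍ = (ẋ'−ẋ)/dt = (-0.541562161−-0.555812211)/0.032822 = 0.434162
  θ̈ = (θ̇'−θ̇)/dt = (-2.661067243−-2.419867654)/0.032822 = -7.348717
  sinθ=-0.324594, cosθ=0.945853
  F = (M+m)·ẍ + m·l·cosθ·θ̈ − m·l·sinθ·θ̇² = 0.667518 + -0.730223 − -0.199684 = 0.136980
step 4→5:
  ẍ = (ẋ'−ẋ)/dt = (-0.581153664−-0.541562161)/0.032822 = -1.206249
  θ̈ = (θ̇'−θ̇)/dt = (-2.849210581−-2.661067243)/0.032822 = -5.732233
  sinθ=-0.398616, cosθ=0.917118
  F = (M+m)·ẍ + m·l·cosθ·θ̈ − m·l·sinθ·θ̇² = -1.854593 + -0.552292 − -0.296542 = -2.110343

F_0 = 11.334575 N
F_1 = 10.570663 N
F_2 = -10.862593 N
F_3 = 0.136980 N
F_4 = -2.110343 N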